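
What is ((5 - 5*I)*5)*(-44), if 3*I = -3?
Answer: -2200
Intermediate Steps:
I = -1 (I = (⅓)*(-3) = -1)
((5 - 5*I)*5)*(-44) = ((5 - 5*(-1))*5)*(-44) = ((5 + 5)*5)*(-44) = (10*5)*(-44) = 50*(-44) = -2200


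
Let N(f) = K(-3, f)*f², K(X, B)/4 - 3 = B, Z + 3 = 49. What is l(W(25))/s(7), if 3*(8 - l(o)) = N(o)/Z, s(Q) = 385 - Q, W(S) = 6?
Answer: -16/4347 ≈ -0.0036807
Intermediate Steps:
Z = 46 (Z = -3 + 49 = 46)
K(X, B) = 12 + 4*B
N(f) = f²*(12 + 4*f) (N(f) = (12 + 4*f)*f² = f²*(12 + 4*f))
l(o) = 8 - 2*o²*(3 + o)/69 (l(o) = 8 - 4*o²*(3 + o)/(3*46) = 8 - 2*o²*(3 + o)/69)
l(W(25))/s(7) = (8 - 2/69*6²*(3 + 6))/(385 - 1*7) = (8 - 2/69*36*9)/(385 - 7) = (8 - 216/23)/378 = -32/23*1/378 = -16/4347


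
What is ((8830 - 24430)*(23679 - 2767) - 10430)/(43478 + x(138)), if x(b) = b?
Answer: -163118815/21808 ≈ -7479.8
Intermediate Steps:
((8830 - 24430)*(23679 - 2767) - 10430)/(43478 + x(138)) = ((8830 - 24430)*(23679 - 2767) - 10430)/(43478 + 138) = (-15600*20912 - 10430)/43616 = (-326227200 - 10430)*(1/43616) = -326237630*1/43616 = -163118815/21808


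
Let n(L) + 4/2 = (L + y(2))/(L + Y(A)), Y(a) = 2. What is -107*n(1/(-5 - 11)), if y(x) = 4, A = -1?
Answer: -107/31 ≈ -3.4516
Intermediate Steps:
n(L) = -2 + (4 + L)/(2 + L) (n(L) = -2 + (L + 4)/(L + 2) = -2 + (4 + L)/(2 + L))
-107*n(1/(-5 - 11)) = -(-107)/((-5 - 11)*(2 + 1/(-5 - 11))) = -(-107)/((-16)*(2 + 1/(-16))) = -(-107)*(-1)/(16*(2 - 1/16)) = -(-107)*(-1)/(16*31/16) = -(-107)*(-1)*16/(16*31) = -107*1/31 = -107/31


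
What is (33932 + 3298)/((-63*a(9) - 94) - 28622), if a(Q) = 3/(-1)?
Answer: -12410/9509 ≈ -1.3051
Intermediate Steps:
a(Q) = -3 (a(Q) = 3*(-1) = -3)
(33932 + 3298)/((-63*a(9) - 94) - 28622) = (33932 + 3298)/((-63*(-3) - 94) - 28622) = 37230/((189 - 94) - 28622) = 37230/(95 - 28622) = 37230/(-28527) = 37230*(-1/28527) = -12410/9509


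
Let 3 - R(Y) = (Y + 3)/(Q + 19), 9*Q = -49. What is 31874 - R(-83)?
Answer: 1943771/61 ≈ 31865.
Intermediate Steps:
Q = -49/9 (Q = (⅑)*(-49) = -49/9 ≈ -5.4444)
R(Y) = 339/122 - 9*Y/122 (R(Y) = 3 - (Y + 3)/(-49/9 + 19) = 3 - (3 + Y)/122/9 = 3 - (3 + Y)*9/122 = 3 - (27/122 + 9*Y/122) = 3 + (-27/122 - 9*Y/122) = 339/122 - 9*Y/122)
31874 - R(-83) = 31874 - (339/122 - 9/122*(-83)) = 31874 - (339/122 + 747/122) = 31874 - 1*543/61 = 31874 - 543/61 = 1943771/61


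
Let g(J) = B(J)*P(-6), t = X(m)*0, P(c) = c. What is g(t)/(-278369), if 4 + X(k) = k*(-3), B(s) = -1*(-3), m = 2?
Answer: 18/278369 ≈ 6.4662e-5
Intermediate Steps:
B(s) = 3
X(k) = -4 - 3*k (X(k) = -4 + k*(-3) = -4 - 3*k)
t = 0 (t = (-4 - 3*2)*0 = (-4 - 6)*0 = -10*0 = 0)
g(J) = -18 (g(J) = 3*(-6) = -18)
g(t)/(-278369) = -18/(-278369) = -18*(-1/278369) = 18/278369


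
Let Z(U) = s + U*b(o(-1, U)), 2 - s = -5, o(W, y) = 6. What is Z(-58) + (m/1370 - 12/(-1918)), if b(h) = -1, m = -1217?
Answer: 614891/9590 ≈ 64.118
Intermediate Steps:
s = 7 (s = 2 - 1*(-5) = 2 + 5 = 7)
Z(U) = 7 - U (Z(U) = 7 + U*(-1) = 7 - U)
Z(-58) + (m/1370 - 12/(-1918)) = (7 - 1*(-58)) + (-1217/1370 - 12/(-1918)) = (7 + 58) + (-1217*1/1370 - 12*(-1/1918)) = 65 + (-1217/1370 + 6/959) = 65 - 8459/9590 = 614891/9590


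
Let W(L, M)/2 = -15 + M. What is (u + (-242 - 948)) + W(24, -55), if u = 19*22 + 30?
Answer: -882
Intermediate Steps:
W(L, M) = -30 + 2*M (W(L, M) = 2*(-15 + M) = -30 + 2*M)
u = 448 (u = 418 + 30 = 448)
(u + (-242 - 948)) + W(24, -55) = (448 + (-242 - 948)) + (-30 + 2*(-55)) = (448 - 1190) + (-30 - 110) = -742 - 140 = -882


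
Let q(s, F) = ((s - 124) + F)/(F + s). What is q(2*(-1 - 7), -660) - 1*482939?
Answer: -81616491/169 ≈ -4.8294e+5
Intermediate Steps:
q(s, F) = (-124 + F + s)/(F + s) (q(s, F) = ((-124 + s) + F)/(F + s) = (-124 + F + s)/(F + s))
q(2*(-1 - 7), -660) - 1*482939 = (-124 - 660 + 2*(-1 - 7))/(-660 + 2*(-1 - 7)) - 1*482939 = (-124 - 660 + 2*(-8))/(-660 + 2*(-8)) - 482939 = (-124 - 660 - 16)/(-660 - 16) - 482939 = -800/(-676) - 482939 = -1/676*(-800) - 482939 = 200/169 - 482939 = -81616491/169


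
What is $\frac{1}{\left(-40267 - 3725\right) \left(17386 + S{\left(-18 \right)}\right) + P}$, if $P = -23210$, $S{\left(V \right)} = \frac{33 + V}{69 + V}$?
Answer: $- \frac{17}{13002978034} \approx -1.3074 \cdot 10^{-9}$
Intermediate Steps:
$S{\left(V \right)} = \frac{33 + V}{69 + V}$
$\frac{1}{\left(-40267 - 3725\right) \left(17386 + S{\left(-18 \right)}\right) + P} = \frac{1}{\left(-40267 - 3725\right) \left(17386 + \frac{33 - 18}{69 - 18}\right) - 23210} = \frac{1}{- 43992 \left(17386 + \frac{1}{51} \cdot 15\right) - 23210} = \frac{1}{- 43992 \left(17386 + \frac{5}{17}\right) - 23210} = \frac{1}{\left(-43992\right) \frac{295567}{17} - 23210} = \frac{1}{- \frac{13002583464}{17} - 23210} = \frac{1}{- \frac{13002978034}{17}} = - \frac{17}{13002978034}$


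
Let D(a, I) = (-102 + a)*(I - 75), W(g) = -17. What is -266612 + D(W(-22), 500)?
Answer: -317187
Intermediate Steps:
D(a, I) = (-102 + a)*(-75 + I)
-266612 + D(W(-22), 500) = -266612 + (7650 - 102*500 - 75*(-17) + 500*(-17)) = -266612 + (7650 - 51000 + 1275 - 8500) = -266612 - 50575 = -317187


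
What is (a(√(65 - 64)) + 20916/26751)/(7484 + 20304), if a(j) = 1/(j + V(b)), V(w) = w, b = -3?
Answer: 5027/495571192 ≈ 1.0144e-5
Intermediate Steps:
a(j) = 1/(-3 + j) (a(j) = 1/(j - 3) = 1/(-3 + j))
(a(√(65 - 64)) + 20916/26751)/(7484 + 20304) = (1/(-3 + √(65 - 64)) + 20916/26751)/(7484 + 20304) = (1/(-3 + √1) + 20916*(1/26751))/27788 = (1/(-3 + 1) + 6972/8917)*(1/27788) = (1/(-2) + 6972/8917)*(1/27788) = (-½ + 6972/8917)*(1/27788) = (5027/17834)*(1/27788) = 5027/495571192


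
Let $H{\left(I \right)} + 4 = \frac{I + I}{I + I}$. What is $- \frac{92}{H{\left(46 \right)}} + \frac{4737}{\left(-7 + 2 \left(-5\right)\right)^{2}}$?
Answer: $\frac{40799}{867} \approx 47.058$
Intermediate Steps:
$H{\left(I \right)} = -3$ ($H{\left(I \right)} = -4 + \frac{I + I}{I + I} = -4 + \frac{2 I}{2 I} = -4 + 2 I \frac{1}{2 I} = -4 + 1 = -3$)
$- \frac{92}{H{\left(46 \right)}} + \frac{4737}{\left(-7 + 2 \left(-5\right)\right)^{2}} = - \frac{92}{-3} + \frac{4737}{\left(-7 + 2 \left(-5\right)\right)^{2}} = \left(-92\right) \left(- \frac{1}{3}\right) + \frac{4737}{\left(-7 - 10\right)^{2}} = \frac{92}{3} + \frac{4737}{\left(-17\right)^{2}} = \frac{92}{3} + \frac{4737}{289} = \frac{40799}{867}$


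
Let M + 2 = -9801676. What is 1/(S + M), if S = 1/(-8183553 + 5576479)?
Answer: -2607074/25553699870173 ≈ -1.0202e-7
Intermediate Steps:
M = -9801678 (M = -2 - 9801676 = -9801678)
S = -1/2607074 (S = 1/(-2607074) = -1/2607074 ≈ -3.8357e-7)
1/(S + M) = 1/(-1/2607074 - 9801678) = 1/(-25553699870173/2607074) = -2607074/25553699870173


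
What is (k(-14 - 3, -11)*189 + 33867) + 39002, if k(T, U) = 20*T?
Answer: 8609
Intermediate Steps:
(k(-14 - 3, -11)*189 + 33867) + 39002 = ((20*(-14 - 3))*189 + 33867) + 39002 = ((20*(-17))*189 + 33867) + 39002 = (-340*189 + 33867) + 39002 = (-64260 + 33867) + 39002 = -30393 + 39002 = 8609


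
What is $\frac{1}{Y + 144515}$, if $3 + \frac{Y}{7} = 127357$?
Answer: $\frac{1}{1035993} \approx 9.6526 \cdot 10^{-7}$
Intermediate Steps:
$Y = 891478$ ($Y = -21 + 7 \cdot 127357 = -21 + 891499 = 891478$)
$\frac{1}{Y + 144515} = \frac{1}{891478 + 144515} = \frac{1}{1035993}$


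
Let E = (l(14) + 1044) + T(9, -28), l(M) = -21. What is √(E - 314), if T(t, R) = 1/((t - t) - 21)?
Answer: 2*√78162/21 ≈ 26.626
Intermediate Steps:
T(t, R) = -1/21 (T(t, R) = 1/(0 - 21) = 1/(-21) = -1/21)
E = 21482/21 (E = (-21 + 1044) - 1/21 = 1023 - 1/21 = 21482/21 ≈ 1023.0)
√(E - 314) = √(21482/21 - 314) = √(14888/21) = 2*√78162/21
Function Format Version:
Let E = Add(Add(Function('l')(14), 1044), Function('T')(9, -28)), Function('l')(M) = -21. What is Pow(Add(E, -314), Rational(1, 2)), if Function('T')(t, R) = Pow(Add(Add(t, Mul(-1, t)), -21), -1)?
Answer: Mul(Rational(2, 21), Pow(78162, Rational(1, 2))) ≈ 26.626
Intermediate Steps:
Function('T')(t, R) = Rational(-1, 21) (Function('T')(t, R) = Pow(Add(0, -21), -1) = Pow(-21, -1) = Rational(-1, 21))
E = Rational(21482, 21) (E = Add(Add(-21, 1044), Rational(-1, 21)) = Add(1023, Rational(-1, 21)) = Rational(21482, 21) ≈ 1023.0)
Pow(Add(E, -314), Rational(1, 2)) = Pow(Add(Rational(21482, 21), -314), Rational(1, 2)) = Pow(Rational(14888, 21), Rational(1, 2)) = Mul(Rational(2, 21), Pow(78162, Rational(1, 2)))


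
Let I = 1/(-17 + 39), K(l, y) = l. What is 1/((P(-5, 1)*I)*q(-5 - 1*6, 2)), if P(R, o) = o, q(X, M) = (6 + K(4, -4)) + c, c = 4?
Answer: 11/7 ≈ 1.5714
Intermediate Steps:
I = 1/22 ≈ 0.045455
q(X, M) = 14 (q(X, M) = (6 + 4) + 4 = 10 + 4 = 14)
1/((P(-5, 1)*I)*q(-5 - 1*6, 2)) = 1/((1*(1/22))*14) = 1/((1/22)*14) = 1/(7/11) = 11/7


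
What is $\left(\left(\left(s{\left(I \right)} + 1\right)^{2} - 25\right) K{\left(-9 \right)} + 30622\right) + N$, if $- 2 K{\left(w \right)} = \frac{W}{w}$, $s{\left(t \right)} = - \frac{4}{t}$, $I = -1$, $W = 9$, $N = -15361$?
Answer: $15261$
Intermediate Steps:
$K{\left(w \right)} = - \frac{9}{2 w}$ ($K{\left(w \right)} = - \frac{9 \frac{1}{w}}{2} = - \frac{9}{2 w}$)
$\left(\left(\left(s{\left(I \right)} + 1\right)^{2} - 25\right) K{\left(-9 \right)} + 30622\right) + N = \left(\left(\left(- \frac{4}{-1} + 1\right)^{2} - 25\right) \left(- \frac{9}{2 \left(-9\right)}\right) + 30622\right) - 15361 = \left(\left(\left(\left(-4\right) \left(-1\right) + 1\right)^{2} - 25\right) \left(\left(- \frac{9}{2}\right) \left(- \frac{1}{9}\right)\right) + 30622\right) - 15361 = \left(\left(\left(4 + 1\right)^{2} - 25\right) \frac{1}{2} + 30622\right) - 15361 = \left(\left(5^{2} - 25\right) \frac{1}{2} + 30622\right) - 15361 = \left(\left(25 - 25\right) \frac{1}{2} + 30622\right) - 15361 = \left(0 \cdot \frac{1}{2} + 30622\right) - 15361 = \left(0 + 30622\right) - 15361 = 30622 - 15361 = 15261$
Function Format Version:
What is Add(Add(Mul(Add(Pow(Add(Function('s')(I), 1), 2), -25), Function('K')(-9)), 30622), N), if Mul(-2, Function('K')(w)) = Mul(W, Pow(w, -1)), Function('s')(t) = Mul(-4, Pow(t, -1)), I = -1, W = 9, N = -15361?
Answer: 15261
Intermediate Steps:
Function('K')(w) = Mul(Rational(-9, 2), Pow(w, -1)) (Function('K')(w) = Mul(Rational(-1, 2), Mul(9, Pow(w, -1))) = Mul(Rational(-9, 2), Pow(w, -1)))
Add(Add(Mul(Add(Pow(Add(Function('s')(I), 1), 2), -25), Function('K')(-9)), 30622), N) = Add(Add(Mul(Add(Pow(Add(Mul(-4, Pow(-1, -1)), 1), 2), -25), Mul(Rational(-9, 2), Pow(-9, -1))), 30622), -15361) = Add(Add(Mul(Add(Pow(Add(Mul(-4, -1), 1), 2), -25), Mul(Rational(-9, 2), Rational(-1, 9))), 30622), -15361) = Add(Add(Mul(Add(Pow(Add(4, 1), 2), -25), Rational(1, 2)), 30622), -15361) = Add(Add(Mul(Add(Pow(5, 2), -25), Rational(1, 2)), 30622), -15361) = Add(Add(Mul(Add(25, -25), Rational(1, 2)), 30622), -15361) = Add(Add(Mul(0, Rational(1, 2)), 30622), -15361) = Add(Add(0, 30622), -15361) = Add(30622, -15361) = 15261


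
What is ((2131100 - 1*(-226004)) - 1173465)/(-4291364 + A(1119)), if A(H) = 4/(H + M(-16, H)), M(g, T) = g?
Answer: -1305553817/4733374488 ≈ -0.27582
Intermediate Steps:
A(H) = 4/(-16 + H) (A(H) = 4/(H - 16) = 4/(-16 + H))
((2131100 - 1*(-226004)) - 1173465)/(-4291364 + A(1119)) = ((2131100 - 1*(-226004)) - 1173465)/(-4291364 + 4/(-16 + 1119)) = ((2131100 + 226004) - 1173465)/(-4291364 + 4/1103) = (2357104 - 1173465)/(-4291364 + 4*(1/1103)) = 1183639/(-4291364 + 4/1103) = 1183639/(-4733374488/1103) = 1183639*(-1103/4733374488) = -1305553817/4733374488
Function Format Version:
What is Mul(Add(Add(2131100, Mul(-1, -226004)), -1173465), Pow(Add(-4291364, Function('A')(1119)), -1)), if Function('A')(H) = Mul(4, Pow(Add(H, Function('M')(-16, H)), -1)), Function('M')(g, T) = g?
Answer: Rational(-1305553817, 4733374488) ≈ -0.27582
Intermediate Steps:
Function('A')(H) = Mul(4, Pow(Add(-16, H), -1)) (Function('A')(H) = Mul(4, Pow(Add(H, -16), -1)) = Mul(4, Pow(Add(-16, H), -1)))
Mul(Add(Add(2131100, Mul(-1, -226004)), -1173465), Pow(Add(-4291364, Function('A')(1119)), -1)) = Mul(Add(Add(2131100, Mul(-1, -226004)), -1173465), Pow(Add(-4291364, Mul(4, Pow(Add(-16, 1119), -1))), -1)) = Mul(Add(Add(2131100, 226004), -1173465), Pow(Add(-4291364, Mul(4, Pow(1103, -1))), -1)) = Mul(Add(2357104, -1173465), Pow(Add(-4291364, Mul(4, Rational(1, 1103))), -1)) = Mul(1183639, Pow(Add(-4291364, Rational(4, 1103)), -1)) = Mul(1183639, Pow(Rational(-4733374488, 1103), -1)) = Mul(1183639, Rational(-1103, 4733374488)) = Rational(-1305553817, 4733374488)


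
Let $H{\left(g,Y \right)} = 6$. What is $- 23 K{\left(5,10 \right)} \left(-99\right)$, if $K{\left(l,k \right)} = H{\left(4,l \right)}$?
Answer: $13662$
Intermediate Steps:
$K{\left(l,k \right)} = 6$
$- 23 K{\left(5,10 \right)} \left(-99\right) = \left(-23\right) 6 \left(-99\right) = \left(-138\right) \left(-99\right) = 13662$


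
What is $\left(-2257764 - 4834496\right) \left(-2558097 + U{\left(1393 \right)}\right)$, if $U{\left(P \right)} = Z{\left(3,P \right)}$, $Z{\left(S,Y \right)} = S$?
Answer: $18142667752440$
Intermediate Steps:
$U{\left(P \right)} = 3$
$\left(-2257764 - 4834496\right) \left(-2558097 + U{\left(1393 \right)}\right) = \left(-2257764 - 4834496\right) \left(-2558097 + 3\right) = \left(-7092260\right) \left(-2558094\right) = 18142667752440$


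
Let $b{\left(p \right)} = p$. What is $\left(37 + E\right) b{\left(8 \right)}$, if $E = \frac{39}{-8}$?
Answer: $257$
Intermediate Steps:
$E = - \frac{39}{8}$ ($E = 39 \left(- \frac{1}{8}\right) = - \frac{39}{8} \approx -4.875$)
$\left(37 + E\right) b{\left(8 \right)} = \left(37 - \frac{39}{8}\right) 8 = \frac{257}{8} \cdot 8 = 257$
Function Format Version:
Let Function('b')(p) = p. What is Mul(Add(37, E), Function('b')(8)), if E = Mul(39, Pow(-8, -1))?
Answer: 257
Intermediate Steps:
E = Rational(-39, 8) (E = Mul(39, Rational(-1, 8)) = Rational(-39, 8) ≈ -4.8750)
Mul(Add(37, E), Function('b')(8)) = Mul(Add(37, Rational(-39, 8)), 8) = Mul(Rational(257, 8), 8) = 257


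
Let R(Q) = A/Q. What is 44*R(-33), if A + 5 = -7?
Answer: 16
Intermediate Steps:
A = -12 (A = -5 - 7 = -12)
R(Q) = -12/Q
44*R(-33) = 44*(-12/(-33)) = 44*(-12*(-1/33)) = 44*(4/11) = 16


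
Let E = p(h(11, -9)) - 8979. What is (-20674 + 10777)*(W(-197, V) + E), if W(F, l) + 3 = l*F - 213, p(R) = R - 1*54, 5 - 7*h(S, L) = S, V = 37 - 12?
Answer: 982019928/7 ≈ 1.4029e+8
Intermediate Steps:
V = 25
h(S, L) = 5/7 - S/7
p(R) = -54 + R (p(R) = R - 54 = -54 + R)
E = -63237/7 (E = (-54 + (5/7 - ⅐*11)) - 8979 = (-54 + (5/7 - 11/7)) - 8979 = (-54 - 6/7) - 8979 = -384/7 - 8979 = -63237/7 ≈ -9033.9)
W(F, l) = -216 + F*l (W(F, l) = -3 + (l*F - 213) = -3 + (F*l - 213) = -3 + (-213 + F*l) = -216 + F*l)
(-20674 + 10777)*(W(-197, V) + E) = (-20674 + 10777)*((-216 - 197*25) - 63237/7) = -9897*((-216 - 4925) - 63237/7) = -9897*(-5141 - 63237/7) = -9897*(-99224/7) = 982019928/7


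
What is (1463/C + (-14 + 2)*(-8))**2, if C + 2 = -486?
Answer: 2059798225/238144 ≈ 8649.4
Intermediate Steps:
C = -488 (C = -2 - 486 = -488)
(1463/C + (-14 + 2)*(-8))**2 = (1463/(-488) + (-14 + 2)*(-8))**2 = (1463*(-1/488) - 12*(-8))**2 = (-1463/488 + 96)**2 = (45385/488)**2 = 2059798225/238144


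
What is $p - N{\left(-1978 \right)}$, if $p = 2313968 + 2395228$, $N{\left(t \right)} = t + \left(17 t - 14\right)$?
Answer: $4744814$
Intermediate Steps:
$N{\left(t \right)} = -14 + 18 t$ ($N{\left(t \right)} = t + \left(-14 + 17 t\right) = -14 + 18 t$)
$p = 4709196$
$p - N{\left(-1978 \right)} = 4709196 - \left(-14 + 18 \left(-1978\right)\right) = 4709196 - \left(-14 - 35604\right) = 4709196 - -35618 = 4709196 + 35618 = 4744814$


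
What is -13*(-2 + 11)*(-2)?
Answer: 234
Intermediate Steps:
-13*(-2 + 11)*(-2) = -13*9*(-2) = -117*(-2) = 234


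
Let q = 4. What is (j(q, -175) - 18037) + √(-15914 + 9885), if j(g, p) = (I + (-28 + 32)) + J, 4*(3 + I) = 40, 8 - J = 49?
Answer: -18067 + I*√6029 ≈ -18067.0 + 77.647*I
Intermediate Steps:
J = -41 (J = 8 - 1*49 = 8 - 49 = -41)
I = 7 (I = -3 + (¼)*40 = -3 + 10 = 7)
j(g, p) = -30 (j(g, p) = (7 + (-28 + 32)) - 41 = (7 + 4) - 41 = 11 - 41 = -30)
(j(q, -175) - 18037) + √(-15914 + 9885) = (-30 - 18037) + √(-15914 + 9885) = -18067 + √(-6029) = -18067 + I*√6029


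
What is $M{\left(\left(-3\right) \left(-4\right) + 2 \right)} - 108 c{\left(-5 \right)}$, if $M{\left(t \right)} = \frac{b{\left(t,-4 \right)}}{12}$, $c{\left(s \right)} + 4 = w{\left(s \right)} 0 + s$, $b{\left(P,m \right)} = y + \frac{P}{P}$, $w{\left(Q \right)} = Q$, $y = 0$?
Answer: $\frac{11665}{12} \approx 972.08$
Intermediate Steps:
$b{\left(P,m \right)} = 1$ ($b{\left(P,m \right)} = 0 + \frac{P}{P} = 0 + 1 = 1$)
$c{\left(s \right)} = -4 + s$ ($c{\left(s \right)} = -4 + \left(s 0 + s\right) = -4 + \left(0 + s\right) = -4 + s$)
$M{\left(t \right)} = \frac{1}{12}$ ($M{\left(t \right)} = 1 \cdot \frac{1}{12} = \frac{1}{12}$)
$M{\left(\left(-3\right) \left(-4\right) + 2 \right)} - 108 c{\left(-5 \right)} = \frac{1}{12} - 108 \left(-4 - 5\right) = \frac{1}{12} - -972 = \frac{1}{12} + 972 = \frac{11665}{12}$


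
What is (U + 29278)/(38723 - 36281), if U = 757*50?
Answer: 11188/407 ≈ 27.489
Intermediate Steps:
U = 37850
(U + 29278)/(38723 - 36281) = (37850 + 29278)/(38723 - 36281) = 67128/2442 = 67128*(1/2442) = 11188/407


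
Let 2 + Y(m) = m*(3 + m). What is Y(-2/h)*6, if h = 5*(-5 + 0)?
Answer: -6576/625 ≈ -10.522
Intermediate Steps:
h = -25 (h = 5*(-5) = -25)
Y(m) = -2 + m*(3 + m)
Y(-2/h)*6 = (-2 + (-2/(-25))**2 + 3*(-2/(-25)))*6 = (-2 + (-2*(-1/25))**2 + 3*(-2*(-1/25)))*6 = (-2 + (2/25)**2 + 3*(2/25))*6 = (-2 + 4/625 + 6/25)*6 = -1096/625*6 = -6576/625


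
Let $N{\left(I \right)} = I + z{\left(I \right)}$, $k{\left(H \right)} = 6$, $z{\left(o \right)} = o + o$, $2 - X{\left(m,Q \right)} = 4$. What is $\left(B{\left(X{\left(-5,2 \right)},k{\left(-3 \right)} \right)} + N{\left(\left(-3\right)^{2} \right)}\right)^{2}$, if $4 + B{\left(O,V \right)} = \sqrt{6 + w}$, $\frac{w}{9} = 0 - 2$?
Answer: $517 + 92 i \sqrt{3} \approx 517.0 + 159.35 i$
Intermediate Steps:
$X{\left(m,Q \right)} = -2$ ($X{\left(m,Q \right)} = 2 - 4 = -2$)
$w = -18$ ($w = 9 \left(0 - 2\right) = 9 \left(-2\right) = -18$)
$z{\left(o \right)} = 2 o$
$B{\left(O,V \right)} = -4 + 2 i \sqrt{3}$ ($B{\left(O,V \right)} = -4 + \sqrt{6 - 18} = -4 + \sqrt{-12} = -4 + 2 i \sqrt{3}$)
$N{\left(I \right)} = 3 I$ ($N{\left(I \right)} = I + 2 I = 3 I$)
$\left(B{\left(X{\left(-5,2 \right)},k{\left(-3 \right)} \right)} + N{\left(\left(-3\right)^{2} \right)}\right)^{2} = \left(\left(-4 + 2 i \sqrt{3}\right) + 3 \left(-3\right)^{2}\right)^{2} = \left(\left(-4 + 2 i \sqrt{3}\right) + 3 \cdot 9\right)^{2} = \left(\left(-4 + 2 i \sqrt{3}\right) + 27\right)^{2} = \left(23 + 2 i \sqrt{3}\right)^{2}$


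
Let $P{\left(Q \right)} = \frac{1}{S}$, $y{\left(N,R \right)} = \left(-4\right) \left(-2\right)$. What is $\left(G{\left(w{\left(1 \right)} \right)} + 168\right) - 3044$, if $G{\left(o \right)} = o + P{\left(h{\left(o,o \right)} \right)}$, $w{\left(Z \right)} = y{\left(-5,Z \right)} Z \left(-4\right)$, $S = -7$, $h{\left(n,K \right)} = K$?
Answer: $- \frac{20357}{7} \approx -2908.1$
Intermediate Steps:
$y{\left(N,R \right)} = 8$
$w{\left(Z \right)} = - 32 Z$ ($w{\left(Z \right)} = 8 Z \left(-4\right) = - 32 Z$)
$P{\left(Q \right)} = - \frac{1}{7}$ ($P{\left(Q \right)} = \frac{1}{-7} = - \frac{1}{7}$)
$G{\left(o \right)} = - \frac{1}{7} + o$ ($G{\left(o \right)} = o - \frac{1}{7} = - \frac{1}{7} + o$)
$\left(G{\left(w{\left(1 \right)} \right)} + 168\right) - 3044 = \left(\left(- \frac{1}{7} - 32\right) + 168\right) - 3044 = \left(- \frac{225}{7} + 168\right) - 3044 = \frac{951}{7} - 3044 = - \frac{20357}{7}$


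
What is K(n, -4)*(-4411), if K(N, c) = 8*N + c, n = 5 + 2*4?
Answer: -441100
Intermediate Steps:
n = 13 (n = 5 + 8 = 13)
K(N, c) = c + 8*N
K(n, -4)*(-4411) = (-4 + 8*13)*(-4411) = (-4 + 104)*(-4411) = 100*(-4411) = -441100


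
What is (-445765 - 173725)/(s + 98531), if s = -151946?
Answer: 123898/10683 ≈ 11.598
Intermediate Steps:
(-445765 - 173725)/(s + 98531) = (-445765 - 173725)/(-151946 + 98531) = -619490/(-53415) = -619490*(-1/53415) = 123898/10683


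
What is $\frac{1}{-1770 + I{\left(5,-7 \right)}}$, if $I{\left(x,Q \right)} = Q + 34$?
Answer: $- \frac{1}{1743} \approx -0.00057372$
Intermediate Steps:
$I{\left(x,Q \right)} = 34 + Q$
$\frac{1}{-1770 + I{\left(5,-7 \right)}} = \frac{1}{-1770 + \left(34 - 7\right)} = \frac{1}{-1770 + 27} = \frac{1}{-1743} = - \frac{1}{1743}$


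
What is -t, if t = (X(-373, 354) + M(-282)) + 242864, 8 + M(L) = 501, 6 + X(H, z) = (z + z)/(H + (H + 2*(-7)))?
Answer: -46236513/190 ≈ -2.4335e+5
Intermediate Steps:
X(H, z) = -6 + 2*z/(-14 + 2*H) (X(H, z) = -6 + (z + z)/(H + (H + 2*(-7))) = -6 + (2*z)/(H + (H - 14)) = -6 + (2*z)/(H + (-14 + H)) = -6 + (2*z)/(-14 + 2*H) = -6 + 2*z/(-14 + 2*H))
M(L) = 493 (M(L) = -8 + 501 = 493)
t = 46236513/190 (t = ((42 + 354 - 6*(-373))/(-7 - 373) + 493) + 242864 = ((42 + 354 + 2238)/(-380) + 493) + 242864 = (-1/380*2634 + 493) + 242864 = (-1317/190 + 493) + 242864 = 92353/190 + 242864 = 46236513/190 ≈ 2.4335e+5)
-t = -1*46236513/190 = -46236513/190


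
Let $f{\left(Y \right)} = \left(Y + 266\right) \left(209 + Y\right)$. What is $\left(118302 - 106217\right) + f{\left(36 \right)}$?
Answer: $86075$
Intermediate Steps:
$f{\left(Y \right)} = \left(209 + Y\right) \left(266 + Y\right)$ ($f{\left(Y \right)} = \left(266 + Y\right) \left(209 + Y\right) = \left(209 + Y\right) \left(266 + Y\right)$)
$\left(118302 - 106217\right) + f{\left(36 \right)} = \left(118302 - 106217\right) + \left(55594 + 36^{2} + 475 \cdot 36\right) = 12085 + \left(55594 + 1296 + 17100\right) = 12085 + 73990 = 86075$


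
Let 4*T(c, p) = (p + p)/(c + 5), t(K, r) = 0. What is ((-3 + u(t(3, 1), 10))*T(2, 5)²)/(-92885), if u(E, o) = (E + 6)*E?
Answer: 15/3641092 ≈ 4.1196e-6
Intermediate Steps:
u(E, o) = E*(6 + E) (u(E, o) = (6 + E)*E = E*(6 + E))
T(c, p) = p/(2*(5 + c)) (T(c, p) = ((p + p)/(c + 5))/4 = ((2*p)/(5 + c))/4 = (2*p/(5 + c))/4 = p/(2*(5 + c)))
((-3 + u(t(3, 1), 10))*T(2, 5)²)/(-92885) = ((-3 + 0*(6 + 0))*((½)*5/(5 + 2))²)/(-92885) = ((-3 + 0*6)*((½)*5/7)²)*(-1/92885) = ((-3 + 0)*((½)*5*(⅐))²)*(-1/92885) = -3*(5/14)²*(-1/92885) = -3*25/196*(-1/92885) = -75/196*(-1/92885) = 15/3641092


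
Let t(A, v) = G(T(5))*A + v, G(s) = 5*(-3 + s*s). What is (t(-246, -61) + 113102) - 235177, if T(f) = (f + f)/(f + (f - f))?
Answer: -123366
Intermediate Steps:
T(f) = 2 (T(f) = (2*f)/(f + 0) = (2*f)/f = 2)
G(s) = -15 + 5*s**2 (G(s) = 5*(-3 + s**2) = -15 + 5*s**2)
t(A, v) = v + 5*A (t(A, v) = (-15 + 5*2**2)*A + v = (-15 + 5*4)*A + v = (-15 + 20)*A + v = 5*A + v = v + 5*A)
(t(-246, -61) + 113102) - 235177 = ((-61 + 5*(-246)) + 113102) - 235177 = ((-61 - 1230) + 113102) - 235177 = (-1291 + 113102) - 235177 = 111811 - 235177 = -123366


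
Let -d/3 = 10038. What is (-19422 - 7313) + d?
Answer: -56849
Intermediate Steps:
d = -30114 (d = -3*10038 = -30114)
(-19422 - 7313) + d = (-19422 - 7313) - 30114 = -26735 - 30114 = -56849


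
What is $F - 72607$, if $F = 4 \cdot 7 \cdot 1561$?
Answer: $-28899$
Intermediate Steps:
$F = 43708$ ($F = 4 \cdot 10927 = 43708$)
$F - 72607 = 43708 - 72607 = -28899$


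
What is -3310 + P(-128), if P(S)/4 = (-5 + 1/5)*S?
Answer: -4262/5 ≈ -852.40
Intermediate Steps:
P(S) = -96*S/5 (P(S) = 4*((-5 + 1/5)*S) = 4*(-24*S/5) = -96*S/5)
-3310 + P(-128) = -3310 - 96/5*(-128) = -3310 + 12288/5 = -4262/5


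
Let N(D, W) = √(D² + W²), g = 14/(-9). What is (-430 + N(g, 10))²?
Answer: 14985196/81 - 1720*√2074/9 ≈ 1.7630e+5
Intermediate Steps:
g = -14/9 (g = 14*(-⅑) = -14/9 ≈ -1.5556)
(-430 + N(g, 10))² = (-430 + √((-14/9)² + 10²))² = (-430 + √(196/81 + 100))² = (-430 + √(8296/81))² = (-430 + 2*√2074/9)²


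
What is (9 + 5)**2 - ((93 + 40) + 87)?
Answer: -24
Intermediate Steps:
(9 + 5)**2 - ((93 + 40) + 87) = 14**2 - (133 + 87) = 196 - 1*220 = 196 - 220 = -24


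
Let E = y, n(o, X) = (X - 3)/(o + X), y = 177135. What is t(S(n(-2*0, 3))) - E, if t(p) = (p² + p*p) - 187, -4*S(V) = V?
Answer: -177322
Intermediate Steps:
n(o, X) = (-3 + X)/(X + o)
S(V) = -V/4
t(p) = -187 + 2*p² (t(p) = (p² + p²) - 187 = 2*p² - 187 = -187 + 2*p²)
E = 177135
t(S(n(-2*0, 3))) - E = (-187 + 2*(-(-3 + 3)/(4*(3 - 2*0)))²) - 1*177135 = (-187 + 2*(-0/(4*(3 + 0)))²) - 177135 = (-187 + 2*(-0/(4*3))²) - 177135 = (-187 + 2*(-0/12)²) - 177135 = (-187 + 2*(-¼*0)²) - 177135 = (-187 + 2*0²) - 177135 = (-187 + 2*0) - 177135 = (-187 + 0) - 177135 = -187 - 177135 = -177322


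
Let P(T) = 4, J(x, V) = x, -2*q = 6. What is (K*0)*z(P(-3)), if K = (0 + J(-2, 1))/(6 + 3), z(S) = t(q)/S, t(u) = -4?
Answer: 0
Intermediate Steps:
q = -3 (q = -½*6 = -3)
z(S) = -4/S
K = -2/9 (K = (0 - 2)/(6 + 3) = -2/9 ≈ -0.22222)
(K*0)*z(P(-3)) = (-2/9*0)*(-4/4) = 0*(-4*¼) = 0*(-1) = 0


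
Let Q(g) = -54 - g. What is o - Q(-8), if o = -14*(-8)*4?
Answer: 494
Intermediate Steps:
o = 448 (o = 112*4 = 448)
o - Q(-8) = 448 - (-54 - 1*(-8)) = 448 - (-54 + 8) = 448 - 1*(-46) = 448 + 46 = 494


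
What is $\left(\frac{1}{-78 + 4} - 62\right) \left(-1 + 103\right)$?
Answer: $- \frac{234039}{37} \approx -6325.4$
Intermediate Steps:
$\left(\frac{1}{-78 + 4} - 62\right) \left(-1 + 103\right) = \left(\frac{1}{-74} - 62\right) 102 = \left(- \frac{1}{74} - 62\right) 102 = \left(- \frac{4589}{74}\right) 102 = - \frac{234039}{37}$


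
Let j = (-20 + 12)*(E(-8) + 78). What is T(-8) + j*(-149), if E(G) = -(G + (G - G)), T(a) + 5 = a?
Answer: 102499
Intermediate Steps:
T(a) = -5 + a
E(G) = -G (E(G) = -(G + 0) = -G)
j = -688 (j = (-20 + 12)*(-1*(-8) + 78) = -8*(8 + 78) = -8*86 = -688)
T(-8) + j*(-149) = (-5 - 8) - 688*(-149) = -13 + 102512 = 102499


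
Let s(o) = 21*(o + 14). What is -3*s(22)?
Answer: -2268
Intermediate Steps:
s(o) = 294 + 21*o (s(o) = 21*(14 + o) = 294 + 21*o)
-3*s(22) = -3*(294 + 21*22) = -3*(294 + 462) = -3*756 = -2268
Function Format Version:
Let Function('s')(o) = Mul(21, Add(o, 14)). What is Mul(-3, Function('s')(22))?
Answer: -2268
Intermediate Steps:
Function('s')(o) = Add(294, Mul(21, o)) (Function('s')(o) = Mul(21, Add(14, o)) = Add(294, Mul(21, o)))
Mul(-3, Function('s')(22)) = Mul(-3, Add(294, Mul(21, 22))) = Mul(-3, Add(294, 462)) = Mul(-3, 756) = -2268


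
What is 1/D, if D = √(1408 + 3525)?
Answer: √4933/4933 ≈ 0.014238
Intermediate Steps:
D = √4933 ≈ 70.235
1/D = 1/(√4933) = √4933/4933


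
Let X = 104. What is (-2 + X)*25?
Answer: 2550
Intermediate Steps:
(-2 + X)*25 = (-2 + 104)*25 = 102*25 = 2550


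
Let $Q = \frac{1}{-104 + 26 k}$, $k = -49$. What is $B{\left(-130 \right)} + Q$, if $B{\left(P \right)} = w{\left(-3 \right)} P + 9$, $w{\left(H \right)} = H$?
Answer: $\frac{549821}{1378} \approx 399.0$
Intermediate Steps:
$B{\left(P \right)} = 9 - 3 P$ ($B{\left(P \right)} = - 3 P + 9 = 9 - 3 P$)
$Q = - \frac{1}{1378}$ ($Q = \frac{1}{-104 + 26 \left(-49\right)} = \frac{1}{-104 - 1274} = \frac{1}{-1378} = - \frac{1}{1378} \approx -0.00072569$)
$B{\left(-130 \right)} + Q = \left(9 - -390\right) - \frac{1}{1378} = \left(9 + 390\right) - \frac{1}{1378} = 399 - \frac{1}{1378} = \frac{549821}{1378}$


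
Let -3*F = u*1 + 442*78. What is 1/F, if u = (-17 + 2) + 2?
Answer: -3/34463 ≈ -8.7050e-5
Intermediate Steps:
u = -13 (u = -15 + 2 = -13)
F = -34463/3 (F = -(-13*1 + 442*78)/3 = -(-13 + 34476)/3 = -⅓*34463 = -34463/3 ≈ -11488.)
1/F = 1/(-34463/3) = -3/34463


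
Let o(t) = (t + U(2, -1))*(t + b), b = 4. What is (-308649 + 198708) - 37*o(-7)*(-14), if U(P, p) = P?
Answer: -102171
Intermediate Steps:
o(t) = (2 + t)*(4 + t) (o(t) = (t + 2)*(t + 4) = (2 + t)*(4 + t))
(-308649 + 198708) - 37*o(-7)*(-14) = (-308649 + 198708) - 37*(8 + (-7)² + 6*(-7))*(-14) = -109941 - 37*(8 + 49 - 42)*(-14) = -109941 - 37*15*(-14) = -109941 - 555*(-14) = -109941 + 7770 = -102171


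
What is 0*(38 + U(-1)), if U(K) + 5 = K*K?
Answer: 0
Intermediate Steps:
U(K) = -5 + K² (U(K) = -5 + K*K = -5 + K²)
0*(38 + U(-1)) = 0*(38 + (-5 + (-1)²)) = 0*(38 + (-5 + 1)) = 0*(38 - 4) = 0*34 = 0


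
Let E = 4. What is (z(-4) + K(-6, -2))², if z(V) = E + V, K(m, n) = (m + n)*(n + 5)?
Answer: 576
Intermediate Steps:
K(m, n) = (5 + n)*(m + n) (K(m, n) = (m + n)*(5 + n) = (5 + n)*(m + n))
z(V) = 4 + V
(z(-4) + K(-6, -2))² = ((4 - 4) + ((-2)² + 5*(-6) + 5*(-2) - 6*(-2)))² = (0 + (4 - 30 - 10 + 12))² = (0 - 24)² = (-24)² = 576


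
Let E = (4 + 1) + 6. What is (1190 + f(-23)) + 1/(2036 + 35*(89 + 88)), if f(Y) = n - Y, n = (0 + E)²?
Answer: 10980155/8231 ≈ 1334.0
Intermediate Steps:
E = 11 (E = 5 + 6 = 11)
n = 121 (n = (0 + 11)² = 11² = 121)
f(Y) = 121 - Y
(1190 + f(-23)) + 1/(2036 + 35*(89 + 88)) = (1190 + (121 - 1*(-23))) + 1/(2036 + 35*(89 + 88)) = (1190 + (121 + 23)) + 1/(2036 + 35*177) = (1190 + 144) + 1/(2036 + 6195) = 1334 + 1/8231 = 10980155/8231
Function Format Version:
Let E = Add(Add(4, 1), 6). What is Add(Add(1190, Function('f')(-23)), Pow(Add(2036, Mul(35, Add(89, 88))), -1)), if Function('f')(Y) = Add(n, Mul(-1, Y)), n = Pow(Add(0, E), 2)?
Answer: Rational(10980155, 8231) ≈ 1334.0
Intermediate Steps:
E = 11 (E = Add(5, 6) = 11)
n = 121 (n = Pow(Add(0, 11), 2) = Pow(11, 2) = 121)
Function('f')(Y) = Add(121, Mul(-1, Y))
Add(Add(1190, Function('f')(-23)), Pow(Add(2036, Mul(35, Add(89, 88))), -1)) = Add(Add(1190, Add(121, Mul(-1, -23))), Pow(Add(2036, Mul(35, Add(89, 88))), -1)) = Add(Add(1190, Add(121, 23)), Pow(Add(2036, Mul(35, 177)), -1)) = Add(Add(1190, 144), Pow(Add(2036, 6195), -1)) = Add(1334, Pow(8231, -1)) = Add(1334, Rational(1, 8231)) = Rational(10980155, 8231)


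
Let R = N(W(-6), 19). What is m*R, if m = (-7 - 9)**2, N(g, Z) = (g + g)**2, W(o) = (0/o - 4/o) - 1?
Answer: 1024/9 ≈ 113.78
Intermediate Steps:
W(o) = -1 - 4/o (W(o) = (0 - 4/o) - 1 = -4/o - 1 = -1 - 4/o)
N(g, Z) = 4*g**2 (N(g, Z) = (2*g)**2 = 4*g**2)
m = 256 (m = (-16)**2 = 256)
R = 4/9 (R = 4*((-4 - 1*(-6))/(-6))**2 = 4*(-(-4 + 6)/6)**2 = 4*(-1/6*2)**2 = 4*(-1/3)**2 = 4*(1/9) = 4/9 ≈ 0.44444)
m*R = 256*(4/9) = 1024/9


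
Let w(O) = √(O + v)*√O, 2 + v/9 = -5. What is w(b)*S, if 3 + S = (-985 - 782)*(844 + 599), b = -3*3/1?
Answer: 45896112*√2 ≈ 6.4907e+7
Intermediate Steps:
v = -63 (v = -18 + 9*(-5) = -18 - 45 = -63)
b = -9 (b = -9*1 = -9)
S = -2549784 (S = -3 + (-985 - 782)*(844 + 599) = -3 - 1767*1443 = -3 - 2549781 = -2549784)
w(O) = √O*√(-63 + O) (w(O) = √(O - 63)*√O = √(-63 + O)*√O = √O*√(-63 + O))
w(b)*S = (√(-9)*√(-63 - 9))*(-2549784) = ((3*I)*√(-72))*(-2549784) = ((3*I)*(6*I*√2))*(-2549784) = -18*√2*(-2549784) = 45896112*√2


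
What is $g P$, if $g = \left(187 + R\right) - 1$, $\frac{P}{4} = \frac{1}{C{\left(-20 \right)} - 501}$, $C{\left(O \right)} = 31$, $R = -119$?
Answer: $- \frac{134}{235} \approx -0.57021$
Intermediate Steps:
$P = - \frac{2}{235}$ ($P = \frac{4}{31 - 501} = \frac{4}{-470} = 4 \left(- \frac{1}{470}\right) = - \frac{2}{235} \approx -0.0085106$)
$g = 67$ ($g = \left(187 - 119\right) - 1 = 68 - 1 = 67$)
$g P = 67 \left(- \frac{2}{235}\right) = - \frac{134}{235}$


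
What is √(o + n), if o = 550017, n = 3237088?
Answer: √3787105 ≈ 1946.0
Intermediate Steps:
√(o + n) = √(550017 + 3237088) = √3787105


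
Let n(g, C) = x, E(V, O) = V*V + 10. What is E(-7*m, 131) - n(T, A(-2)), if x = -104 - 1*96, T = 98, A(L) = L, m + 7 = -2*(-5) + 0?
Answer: 651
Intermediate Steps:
m = 3 (m = -7 + (-2*(-5) + 0) = -7 + (10 + 0) = -7 + 10 = 3)
E(V, O) = 10 + V**2 (E(V, O) = V**2 + 10 = 10 + V**2)
x = -200 (x = -104 - 96 = -200)
n(g, C) = -200
E(-7*m, 131) - n(T, A(-2)) = (10 + (-7*3)**2) - 1*(-200) = (10 + (-21)**2) + 200 = (10 + 441) + 200 = 451 + 200 = 651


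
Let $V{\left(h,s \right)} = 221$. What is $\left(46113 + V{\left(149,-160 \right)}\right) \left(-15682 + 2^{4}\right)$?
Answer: $-725868444$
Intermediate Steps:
$\left(46113 + V{\left(149,-160 \right)}\right) \left(-15682 + 2^{4}\right) = \left(46113 + 221\right) \left(-15682 + 2^{4}\right) = 46334 \left(-15682 + 16\right) = 46334 \left(-15666\right) = -725868444$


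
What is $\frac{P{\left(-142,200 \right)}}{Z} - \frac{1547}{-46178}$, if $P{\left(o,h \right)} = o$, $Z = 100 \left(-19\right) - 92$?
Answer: $\frac{2409725}{22996644} \approx 0.10479$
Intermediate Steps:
$Z = -1992$ ($Z = -1900 - 92 = -1992$)
$\frac{P{\left(-142,200 \right)}}{Z} - \frac{1547}{-46178} = - \frac{142}{-1992} - \frac{1547}{-46178} = \left(-142\right) \left(- \frac{1}{1992}\right) - - \frac{1547}{46178} = \frac{71}{996} + \frac{1547}{46178} = \frac{2409725}{22996644}$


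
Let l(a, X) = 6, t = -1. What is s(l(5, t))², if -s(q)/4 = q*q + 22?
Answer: 53824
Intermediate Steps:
s(q) = -88 - 4*q² (s(q) = -4*(q*q + 22) = -4*(q² + 22) = -4*(22 + q²) = -88 - 4*q²)
s(l(5, t))² = (-88 - 4*6²)² = (-88 - 4*36)² = (-88 - 144)² = (-232)² = 53824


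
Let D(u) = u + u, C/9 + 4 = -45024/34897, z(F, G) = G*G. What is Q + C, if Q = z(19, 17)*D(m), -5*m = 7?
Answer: -149500802/174485 ≈ -856.81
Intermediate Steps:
m = -7/5 (m = -1/5*7 = -7/5 ≈ -1.4000)
z(F, G) = G**2
C = -1661508/34897 (C = -36 + 9*(-45024/34897) = -36 - 405216/34897 = -1661508/34897 ≈ -47.612)
D(u) = 2*u
Q = -4046/5 (Q = 17**2*(2*(-7/5)) = 289*(-14/5) = -4046/5 ≈ -809.20)
Q + C = -4046/5 - 1661508/34897 = -149500802/174485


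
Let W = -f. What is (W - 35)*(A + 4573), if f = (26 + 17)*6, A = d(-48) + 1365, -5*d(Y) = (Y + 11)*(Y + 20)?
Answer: -8395622/5 ≈ -1.6791e+6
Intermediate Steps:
d(Y) = -(11 + Y)*(20 + Y)/5 (d(Y) = -(Y + 11)*(Y + 20)/5 = -(11 + Y)*(20 + Y)/5)
A = 5789/5 (A = (-44 - 31/5*(-48) - ⅕*(-48)²) + 1365 = (-44 + 1488/5 - ⅕*2304) + 1365 = (-44 + 1488/5 - 2304/5) + 1365 = -1036/5 + 1365 = 5789/5 ≈ 1157.8)
f = 258 (f = 43*6 = 258)
W = -258 (W = -1*258 = -258)
(W - 35)*(A + 4573) = (-258 - 35)*(5789/5 + 4573) = -293*28654/5 = -8395622/5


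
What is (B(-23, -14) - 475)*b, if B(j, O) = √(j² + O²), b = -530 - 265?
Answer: 377625 - 3975*√29 ≈ 3.5622e+5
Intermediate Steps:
b = -795
B(j, O) = √(O² + j²)
(B(-23, -14) - 475)*b = (√((-14)² + (-23)²) - 475)*(-795) = (√(196 + 529) - 475)*(-795) = (√725 - 475)*(-795) = (5*√29 - 475)*(-795) = (-475 + 5*√29)*(-795) = 377625 - 3975*√29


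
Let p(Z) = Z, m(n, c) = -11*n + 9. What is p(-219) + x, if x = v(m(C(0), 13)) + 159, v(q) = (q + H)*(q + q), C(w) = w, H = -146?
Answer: -2526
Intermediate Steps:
m(n, c) = 9 - 11*n
v(q) = 2*q*(-146 + q) (v(q) = (q - 146)*(q + q) = (-146 + q)*(2*q) = 2*q*(-146 + q))
x = -2307 (x = 2*(9 - 11*0)*(-146 + (9 - 11*0)) + 159 = 2*(9 + 0)*(-146 + (9 + 0)) + 159 = 2*9*(-146 + 9) + 159 = 2*9*(-137) + 159 = -2466 + 159 = -2307)
p(-219) + x = -219 - 2307 = -2526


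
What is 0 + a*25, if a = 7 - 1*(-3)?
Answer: 250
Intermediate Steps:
a = 10 (a = 7 + 3 = 10)
0 + a*25 = 0 + 10*25 = 0 + 250 = 250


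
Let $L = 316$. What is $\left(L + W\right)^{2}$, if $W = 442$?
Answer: $574564$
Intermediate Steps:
$\left(L + W\right)^{2} = \left(316 + 442\right)^{2} = 758^{2} = 574564$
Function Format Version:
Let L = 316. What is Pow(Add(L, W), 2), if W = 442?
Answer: 574564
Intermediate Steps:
Pow(Add(L, W), 2) = Pow(Add(316, 442), 2) = Pow(758, 2) = 574564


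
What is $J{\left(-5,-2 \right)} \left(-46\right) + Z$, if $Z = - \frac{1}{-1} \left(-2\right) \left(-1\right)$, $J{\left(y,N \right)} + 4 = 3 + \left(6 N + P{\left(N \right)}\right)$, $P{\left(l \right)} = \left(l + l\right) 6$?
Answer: $1704$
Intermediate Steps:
$P{\left(l \right)} = 12 l$ ($P{\left(l \right)} = 2 l 6 = 12 l$)
$J{\left(y,N \right)} = -1 + 18 N$ ($J{\left(y,N \right)} = -4 + \left(3 + \left(6 N + 12 N\right)\right) = -4 + \left(3 + 18 N\right) = -1 + 18 N$)
$Z = 2$ ($Z = \left(-1\right) \left(-1\right) \left(-2\right) \left(-1\right) = 1 \left(-2\right) \left(-1\right) = \left(-2\right) \left(-1\right) = 2$)
$J{\left(-5,-2 \right)} \left(-46\right) + Z = \left(-1 + 18 \left(-2\right)\right) \left(-46\right) + 2 = \left(-1 - 36\right) \left(-46\right) + 2 = \left(-37\right) \left(-46\right) + 2 = 1702 + 2 = 1704$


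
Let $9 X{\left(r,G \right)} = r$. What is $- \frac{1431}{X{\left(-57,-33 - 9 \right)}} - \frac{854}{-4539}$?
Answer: $\frac{19502153}{86241} \approx 226.14$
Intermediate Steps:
$X{\left(r,G \right)} = \frac{r}{9}$
$- \frac{1431}{X{\left(-57,-33 - 9 \right)}} - \frac{854}{-4539} = - \frac{1431}{\frac{1}{9} \left(-57\right)} - \frac{854}{-4539} = - \frac{1431}{- \frac{19}{3}} - - \frac{854}{4539} = \left(-1431\right) \left(- \frac{3}{19}\right) + \frac{854}{4539} = \frac{4293}{19} + \frac{854}{4539} = \frac{19502153}{86241}$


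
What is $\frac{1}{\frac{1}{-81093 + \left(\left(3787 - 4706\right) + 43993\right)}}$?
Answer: $-38019$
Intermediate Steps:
$\frac{1}{\frac{1}{-81093 + \left(\left(3787 - 4706\right) + 43993\right)}} = \frac{1}{\frac{1}{-81093 + \left(-919 + 43993\right)}} = \frac{1}{\frac{1}{-81093 + 43074}} = \frac{1}{\frac{1}{-38019}} = \frac{1}{- \frac{1}{38019}} = -38019$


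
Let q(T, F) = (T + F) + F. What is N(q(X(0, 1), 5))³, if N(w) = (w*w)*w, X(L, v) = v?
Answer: 2357947691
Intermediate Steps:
q(T, F) = T + 2*F (q(T, F) = (F + T) + F = T + 2*F)
N(w) = w³ (N(w) = w²*w = w³)
N(q(X(0, 1), 5))³ = ((1 + 2*5)³)³ = ((1 + 10)³)³ = (11³)³ = 1331³ = 2357947691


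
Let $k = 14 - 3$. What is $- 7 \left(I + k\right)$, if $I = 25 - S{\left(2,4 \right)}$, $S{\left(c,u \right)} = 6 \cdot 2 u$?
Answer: $84$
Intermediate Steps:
$k = 11$
$S{\left(c,u \right)} = 12 u$
$I = -23$ ($I = 25 - 12 \cdot 4 = 25 - 48 = -23$)
$- 7 \left(I + k\right) = - 7 \left(-23 + 11\right) = \left(-7\right) \left(-12\right) = 84$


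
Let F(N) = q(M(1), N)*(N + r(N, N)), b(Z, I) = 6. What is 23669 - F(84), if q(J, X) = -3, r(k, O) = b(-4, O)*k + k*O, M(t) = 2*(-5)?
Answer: 46601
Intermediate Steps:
M(t) = -10
r(k, O) = 6*k + O*k (r(k, O) = 6*k + k*O = 6*k + O*k)
F(N) = -3*N - 3*N*(6 + N) (F(N) = -3*(N + N*(6 + N)) = -3*N - 3*N*(6 + N))
23669 - F(84) = 23669 - 3*84*(-7 - 1*84) = 23669 - 3*84*(-7 - 84) = 23669 - 3*84*(-91) = 23669 - 1*(-22932) = 23669 + 22932 = 46601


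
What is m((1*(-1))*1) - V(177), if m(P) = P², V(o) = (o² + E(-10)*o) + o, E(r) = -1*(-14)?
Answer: -33983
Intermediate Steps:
E(r) = 14
V(o) = o² + 15*o (V(o) = (o² + 14*o) + o = o² + 15*o)
m((1*(-1))*1) - V(177) = ((1*(-1))*1)² - 177*(15 + 177) = (-1*1)² - 177*192 = (-1)² - 1*33984 = 1 - 33984 = -33983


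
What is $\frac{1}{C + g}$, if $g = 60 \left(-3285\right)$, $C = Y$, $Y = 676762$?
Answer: $\frac{1}{479662} \approx 2.0848 \cdot 10^{-6}$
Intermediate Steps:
$C = 676762$
$g = -197100$
$\frac{1}{C + g} = \frac{1}{676762 - 197100} = \frac{1}{479662}$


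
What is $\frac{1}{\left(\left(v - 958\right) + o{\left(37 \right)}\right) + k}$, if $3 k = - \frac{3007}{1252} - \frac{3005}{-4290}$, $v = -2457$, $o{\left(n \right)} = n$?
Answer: $- \frac{1611324}{5443966249} \approx -0.00029598$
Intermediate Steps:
$k = - \frac{913777}{1611324}$ ($k = \frac{- \frac{3007}{1252} - \frac{3005}{-4290}}{3} = \frac{\left(-3007\right) \frac{1}{1252} - - \frac{601}{858}}{3} = \frac{- \frac{3007}{1252} + \frac{601}{858}}{3} = \frac{1}{3} \left(- \frac{913777}{537108}\right) = - \frac{913777}{1611324} \approx -0.5671$)
$\frac{1}{\left(\left(v - 958\right) + o{\left(37 \right)}\right) + k} = \frac{1}{\left(\left(-2457 - 958\right) + 37\right) - \frac{913777}{1611324}} = \frac{1}{\left(-3415 + 37\right) - \frac{913777}{1611324}} = \frac{1}{-3378 - \frac{913777}{1611324}} = \frac{1}{- \frac{5443966249}{1611324}} = - \frac{1611324}{5443966249}$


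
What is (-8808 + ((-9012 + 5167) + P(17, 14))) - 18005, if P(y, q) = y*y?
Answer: -30369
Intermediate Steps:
P(y, q) = y**2
(-8808 + ((-9012 + 5167) + P(17, 14))) - 18005 = (-8808 + ((-9012 + 5167) + 17**2)) - 18005 = (-8808 + (-3845 + 289)) - 18005 = (-8808 - 3556) - 18005 = -12364 - 18005 = -30369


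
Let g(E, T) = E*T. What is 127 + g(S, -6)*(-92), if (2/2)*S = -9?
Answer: -4841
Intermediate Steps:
S = -9
127 + g(S, -6)*(-92) = 127 - 9*(-6)*(-92) = 127 + 54*(-92) = 127 - 4968 = -4841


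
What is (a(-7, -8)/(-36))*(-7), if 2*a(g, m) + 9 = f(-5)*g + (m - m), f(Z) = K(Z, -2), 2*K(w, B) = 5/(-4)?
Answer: -259/576 ≈ -0.44965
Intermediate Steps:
K(w, B) = -5/8 (K(w, B) = (5/(-4))/2 = (5*(-1/4))/2 = (1/2)*(-5/4) = -5/8)
f(Z) = -5/8
a(g, m) = -9/2 - 5*g/16 (a(g, m) = -9/2 + (-5*g/8 + (m - m))/2 = -9/2 + (-5*g/8 + 0)/2 = -9/2 + (-5*g/8)/2 = -9/2 - 5*g/16)
(a(-7, -8)/(-36))*(-7) = ((-9/2 - 5/16*(-7))/(-36))*(-7) = ((-9/2 + 35/16)*(-1/36))*(-7) = -37/16*(-1/36)*(-7) = (37/576)*(-7) = -259/576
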